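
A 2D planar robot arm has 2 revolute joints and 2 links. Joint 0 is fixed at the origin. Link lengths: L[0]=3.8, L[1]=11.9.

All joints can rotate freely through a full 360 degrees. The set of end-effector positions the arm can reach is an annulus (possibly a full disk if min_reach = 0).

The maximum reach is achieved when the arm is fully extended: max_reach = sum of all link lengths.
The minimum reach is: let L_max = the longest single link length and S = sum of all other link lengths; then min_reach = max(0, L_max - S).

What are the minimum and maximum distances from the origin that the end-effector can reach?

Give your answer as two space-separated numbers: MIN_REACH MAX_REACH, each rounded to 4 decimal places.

Answer: 8.1000 15.7000

Derivation:
Link lengths: [3.8, 11.9]
max_reach = 3.8 + 11.9 = 15.7
L_max = max([3.8, 11.9]) = 11.9
S (sum of others) = 15.7 - 11.9 = 3.8
min_reach = max(0, 11.9 - 3.8) = max(0, 8.1) = 8.1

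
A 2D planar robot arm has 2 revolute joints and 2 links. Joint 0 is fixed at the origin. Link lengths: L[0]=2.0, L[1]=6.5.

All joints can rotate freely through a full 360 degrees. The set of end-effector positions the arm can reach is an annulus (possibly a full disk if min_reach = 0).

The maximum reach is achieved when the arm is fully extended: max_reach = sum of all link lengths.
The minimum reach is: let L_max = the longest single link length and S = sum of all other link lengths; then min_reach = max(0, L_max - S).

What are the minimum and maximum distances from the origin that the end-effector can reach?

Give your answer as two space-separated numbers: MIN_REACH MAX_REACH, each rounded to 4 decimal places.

Link lengths: [2.0, 6.5]
max_reach = 2 + 6.5 = 8.5
L_max = max([2.0, 6.5]) = 6.5
S (sum of others) = 8.5 - 6.5 = 2
min_reach = max(0, 6.5 - 2) = max(0, 4.5) = 4.5

Answer: 4.5000 8.5000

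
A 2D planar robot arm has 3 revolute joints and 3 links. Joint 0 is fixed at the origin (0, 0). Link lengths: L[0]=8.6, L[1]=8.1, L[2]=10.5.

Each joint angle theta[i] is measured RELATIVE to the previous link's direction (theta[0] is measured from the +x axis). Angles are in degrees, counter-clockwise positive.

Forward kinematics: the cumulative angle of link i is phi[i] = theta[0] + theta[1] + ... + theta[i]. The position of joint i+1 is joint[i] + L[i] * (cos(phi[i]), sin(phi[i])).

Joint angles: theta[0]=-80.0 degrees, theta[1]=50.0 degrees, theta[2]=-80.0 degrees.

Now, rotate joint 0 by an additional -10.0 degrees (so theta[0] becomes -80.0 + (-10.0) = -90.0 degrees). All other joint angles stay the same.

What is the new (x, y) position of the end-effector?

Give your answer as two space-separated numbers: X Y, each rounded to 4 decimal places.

Answer: 0.9550 -22.8998

Derivation:
joint[0] = (0.0000, 0.0000)  (base)
link 0: phi[0] = -90 = -90 deg
  cos(-90 deg) = 0.0000, sin(-90 deg) = -1.0000
  joint[1] = (0.0000, 0.0000) + 8.6 * (0.0000, -1.0000) = (0.0000 + 0.0000, 0.0000 + -8.6000) = (0.0000, -8.6000)
link 1: phi[1] = -90 + 50 = -40 deg
  cos(-40 deg) = 0.7660, sin(-40 deg) = -0.6428
  joint[2] = (0.0000, -8.6000) + 8.1 * (0.7660, -0.6428) = (0.0000 + 6.2050, -8.6000 + -5.2066) = (6.2050, -13.8066)
link 2: phi[2] = -90 + 50 + -80 = -120 deg
  cos(-120 deg) = -0.5000, sin(-120 deg) = -0.8660
  joint[3] = (6.2050, -13.8066) + 10.5 * (-0.5000, -0.8660) = (6.2050 + -5.2500, -13.8066 + -9.0933) = (0.9550, -22.8998)
End effector: (0.9550, -22.8998)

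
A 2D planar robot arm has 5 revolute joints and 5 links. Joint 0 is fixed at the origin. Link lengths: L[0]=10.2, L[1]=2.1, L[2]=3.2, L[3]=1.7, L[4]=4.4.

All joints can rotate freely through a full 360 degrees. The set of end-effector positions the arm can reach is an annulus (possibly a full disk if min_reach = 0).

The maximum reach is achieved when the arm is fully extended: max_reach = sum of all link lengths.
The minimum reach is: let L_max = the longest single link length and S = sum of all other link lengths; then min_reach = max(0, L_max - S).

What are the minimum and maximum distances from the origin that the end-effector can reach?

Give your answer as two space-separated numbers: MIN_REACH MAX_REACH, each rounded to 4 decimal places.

Link lengths: [10.2, 2.1, 3.2, 1.7, 4.4]
max_reach = 10.2 + 2.1 + 3.2 + 1.7 + 4.4 = 21.6
L_max = max([10.2, 2.1, 3.2, 1.7, 4.4]) = 10.2
S (sum of others) = 21.6 - 10.2 = 11.4
min_reach = max(0, 10.2 - 11.4) = max(0, -1.2) = 0

Answer: 0.0000 21.6000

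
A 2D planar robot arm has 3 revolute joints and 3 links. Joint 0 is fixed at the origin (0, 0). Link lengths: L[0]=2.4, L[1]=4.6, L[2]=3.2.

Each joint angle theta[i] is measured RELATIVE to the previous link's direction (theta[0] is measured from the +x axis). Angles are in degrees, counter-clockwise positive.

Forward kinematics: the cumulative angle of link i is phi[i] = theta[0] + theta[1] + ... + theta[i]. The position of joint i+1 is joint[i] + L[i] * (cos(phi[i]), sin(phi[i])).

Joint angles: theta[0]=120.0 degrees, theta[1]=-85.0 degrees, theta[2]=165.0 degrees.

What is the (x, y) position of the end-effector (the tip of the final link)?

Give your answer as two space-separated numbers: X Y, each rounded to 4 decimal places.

Answer: -0.4389 3.6224

Derivation:
joint[0] = (0.0000, 0.0000)  (base)
link 0: phi[0] = 120 = 120 deg
  cos(120 deg) = -0.5000, sin(120 deg) = 0.8660
  joint[1] = (0.0000, 0.0000) + 2.4 * (-0.5000, 0.8660) = (0.0000 + -1.2000, 0.0000 + 2.0785) = (-1.2000, 2.0785)
link 1: phi[1] = 120 + -85 = 35 deg
  cos(35 deg) = 0.8192, sin(35 deg) = 0.5736
  joint[2] = (-1.2000, 2.0785) + 4.6 * (0.8192, 0.5736) = (-1.2000 + 3.7681, 2.0785 + 2.6385) = (2.5681, 4.7169)
link 2: phi[2] = 120 + -85 + 165 = 200 deg
  cos(200 deg) = -0.9397, sin(200 deg) = -0.3420
  joint[3] = (2.5681, 4.7169) + 3.2 * (-0.9397, -0.3420) = (2.5681 + -3.0070, 4.7169 + -1.0945) = (-0.4389, 3.6224)
End effector: (-0.4389, 3.6224)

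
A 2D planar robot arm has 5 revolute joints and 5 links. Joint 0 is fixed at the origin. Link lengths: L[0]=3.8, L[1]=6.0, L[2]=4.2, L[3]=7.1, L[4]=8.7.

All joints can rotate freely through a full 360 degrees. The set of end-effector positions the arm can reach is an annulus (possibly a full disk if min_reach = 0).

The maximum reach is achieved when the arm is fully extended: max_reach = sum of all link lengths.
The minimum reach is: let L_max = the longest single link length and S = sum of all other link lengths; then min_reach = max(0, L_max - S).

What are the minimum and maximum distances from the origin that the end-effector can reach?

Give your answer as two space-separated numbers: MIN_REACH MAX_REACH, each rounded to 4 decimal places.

Link lengths: [3.8, 6.0, 4.2, 7.1, 8.7]
max_reach = 3.8 + 6 + 4.2 + 7.1 + 8.7 = 29.8
L_max = max([3.8, 6.0, 4.2, 7.1, 8.7]) = 8.7
S (sum of others) = 29.8 - 8.7 = 21.1
min_reach = max(0, 8.7 - 21.1) = max(0, -12.4) = 0

Answer: 0.0000 29.8000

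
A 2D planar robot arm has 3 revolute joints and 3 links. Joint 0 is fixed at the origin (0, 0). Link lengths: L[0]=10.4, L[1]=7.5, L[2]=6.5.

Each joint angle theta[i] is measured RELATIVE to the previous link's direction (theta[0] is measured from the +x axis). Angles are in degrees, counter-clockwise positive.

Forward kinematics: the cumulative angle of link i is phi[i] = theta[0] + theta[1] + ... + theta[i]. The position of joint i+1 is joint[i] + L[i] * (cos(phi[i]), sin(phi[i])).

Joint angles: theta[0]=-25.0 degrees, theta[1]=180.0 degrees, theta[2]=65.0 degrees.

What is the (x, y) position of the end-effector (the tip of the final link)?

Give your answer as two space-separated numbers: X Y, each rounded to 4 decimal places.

joint[0] = (0.0000, 0.0000)  (base)
link 0: phi[0] = -25 = -25 deg
  cos(-25 deg) = 0.9063, sin(-25 deg) = -0.4226
  joint[1] = (0.0000, 0.0000) + 10.4 * (0.9063, -0.4226) = (0.0000 + 9.4256, 0.0000 + -4.3952) = (9.4256, -4.3952)
link 1: phi[1] = -25 + 180 = 155 deg
  cos(155 deg) = -0.9063, sin(155 deg) = 0.4226
  joint[2] = (9.4256, -4.3952) + 7.5 * (-0.9063, 0.4226) = (9.4256 + -6.7973, -4.3952 + 3.1696) = (2.6283, -1.2256)
link 2: phi[2] = -25 + 180 + 65 = 220 deg
  cos(220 deg) = -0.7660, sin(220 deg) = -0.6428
  joint[3] = (2.6283, -1.2256) + 6.5 * (-0.7660, -0.6428) = (2.6283 + -4.9793, -1.2256 + -4.1781) = (-2.3510, -5.4037)
End effector: (-2.3510, -5.4037)

Answer: -2.3510 -5.4037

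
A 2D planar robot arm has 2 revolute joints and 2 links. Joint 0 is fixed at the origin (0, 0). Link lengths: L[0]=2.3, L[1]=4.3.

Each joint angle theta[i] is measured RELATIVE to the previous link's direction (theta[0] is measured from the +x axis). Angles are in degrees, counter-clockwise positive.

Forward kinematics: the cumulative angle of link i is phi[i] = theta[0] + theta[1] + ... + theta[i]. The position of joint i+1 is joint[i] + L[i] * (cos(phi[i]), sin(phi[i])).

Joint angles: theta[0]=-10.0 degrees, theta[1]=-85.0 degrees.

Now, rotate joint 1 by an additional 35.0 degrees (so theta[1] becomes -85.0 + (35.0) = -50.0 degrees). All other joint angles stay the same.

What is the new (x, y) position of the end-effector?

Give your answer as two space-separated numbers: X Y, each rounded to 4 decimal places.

Answer: 4.4151 -4.1233

Derivation:
joint[0] = (0.0000, 0.0000)  (base)
link 0: phi[0] = -10 = -10 deg
  cos(-10 deg) = 0.9848, sin(-10 deg) = -0.1736
  joint[1] = (0.0000, 0.0000) + 2.3 * (0.9848, -0.1736) = (0.0000 + 2.2651, 0.0000 + -0.3994) = (2.2651, -0.3994)
link 1: phi[1] = -10 + -50 = -60 deg
  cos(-60 deg) = 0.5000, sin(-60 deg) = -0.8660
  joint[2] = (2.2651, -0.3994) + 4.3 * (0.5000, -0.8660) = (2.2651 + 2.1500, -0.3994 + -3.7239) = (4.4151, -4.1233)
End effector: (4.4151, -4.1233)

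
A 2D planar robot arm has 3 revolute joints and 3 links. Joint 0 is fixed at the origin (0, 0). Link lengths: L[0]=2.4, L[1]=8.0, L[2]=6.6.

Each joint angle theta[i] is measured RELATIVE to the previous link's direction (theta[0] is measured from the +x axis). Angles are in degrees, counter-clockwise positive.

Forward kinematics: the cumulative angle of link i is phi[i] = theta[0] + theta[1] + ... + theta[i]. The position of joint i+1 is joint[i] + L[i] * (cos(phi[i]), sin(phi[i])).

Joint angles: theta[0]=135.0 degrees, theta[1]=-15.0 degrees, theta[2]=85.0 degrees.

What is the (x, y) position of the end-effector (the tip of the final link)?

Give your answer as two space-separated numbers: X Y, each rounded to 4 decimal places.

Answer: -11.6787 5.8360

Derivation:
joint[0] = (0.0000, 0.0000)  (base)
link 0: phi[0] = 135 = 135 deg
  cos(135 deg) = -0.7071, sin(135 deg) = 0.7071
  joint[1] = (0.0000, 0.0000) + 2.4 * (-0.7071, 0.7071) = (0.0000 + -1.6971, 0.0000 + 1.6971) = (-1.6971, 1.6971)
link 1: phi[1] = 135 + -15 = 120 deg
  cos(120 deg) = -0.5000, sin(120 deg) = 0.8660
  joint[2] = (-1.6971, 1.6971) + 8 * (-0.5000, 0.8660) = (-1.6971 + -4.0000, 1.6971 + 6.9282) = (-5.6971, 8.6253)
link 2: phi[2] = 135 + -15 + 85 = 205 deg
  cos(205 deg) = -0.9063, sin(205 deg) = -0.4226
  joint[3] = (-5.6971, 8.6253) + 6.6 * (-0.9063, -0.4226) = (-5.6971 + -5.9816, 8.6253 + -2.7893) = (-11.6787, 5.8360)
End effector: (-11.6787, 5.8360)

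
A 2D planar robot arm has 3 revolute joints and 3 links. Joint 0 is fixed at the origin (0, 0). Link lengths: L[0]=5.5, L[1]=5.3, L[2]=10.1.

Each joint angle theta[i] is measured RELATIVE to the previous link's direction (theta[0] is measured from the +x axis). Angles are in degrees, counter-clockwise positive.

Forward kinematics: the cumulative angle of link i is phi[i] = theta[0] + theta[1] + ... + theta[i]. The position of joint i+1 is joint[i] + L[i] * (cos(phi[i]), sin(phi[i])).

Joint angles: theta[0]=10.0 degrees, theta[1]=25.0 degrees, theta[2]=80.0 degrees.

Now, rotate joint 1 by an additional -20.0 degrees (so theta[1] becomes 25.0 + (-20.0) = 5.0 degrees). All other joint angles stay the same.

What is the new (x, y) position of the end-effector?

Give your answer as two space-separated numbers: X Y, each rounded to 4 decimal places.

Answer: 9.6556 12.3884

Derivation:
joint[0] = (0.0000, 0.0000)  (base)
link 0: phi[0] = 10 = 10 deg
  cos(10 deg) = 0.9848, sin(10 deg) = 0.1736
  joint[1] = (0.0000, 0.0000) + 5.5 * (0.9848, 0.1736) = (0.0000 + 5.4164, 0.0000 + 0.9551) = (5.4164, 0.9551)
link 1: phi[1] = 10 + 5 = 15 deg
  cos(15 deg) = 0.9659, sin(15 deg) = 0.2588
  joint[2] = (5.4164, 0.9551) + 5.3 * (0.9659, 0.2588) = (5.4164 + 5.1194, 0.9551 + 1.3717) = (10.5358, 2.3268)
link 2: phi[2] = 10 + 5 + 80 = 95 deg
  cos(95 deg) = -0.0872, sin(95 deg) = 0.9962
  joint[3] = (10.5358, 2.3268) + 10.1 * (-0.0872, 0.9962) = (10.5358 + -0.8803, 2.3268 + 10.0616) = (9.6556, 12.3884)
End effector: (9.6556, 12.3884)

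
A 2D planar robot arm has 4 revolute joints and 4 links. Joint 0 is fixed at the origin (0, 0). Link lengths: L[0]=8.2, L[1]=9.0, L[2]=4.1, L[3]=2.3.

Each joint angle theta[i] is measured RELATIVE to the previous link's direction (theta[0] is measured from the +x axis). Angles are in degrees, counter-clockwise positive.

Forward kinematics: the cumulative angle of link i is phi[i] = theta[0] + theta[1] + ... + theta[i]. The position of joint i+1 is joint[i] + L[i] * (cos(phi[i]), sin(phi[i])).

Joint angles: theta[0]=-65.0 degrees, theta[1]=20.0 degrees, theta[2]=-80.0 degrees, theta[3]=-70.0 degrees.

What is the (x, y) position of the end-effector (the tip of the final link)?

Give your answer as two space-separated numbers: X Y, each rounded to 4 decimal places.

Answer: 5.2561 -16.5589

Derivation:
joint[0] = (0.0000, 0.0000)  (base)
link 0: phi[0] = -65 = -65 deg
  cos(-65 deg) = 0.4226, sin(-65 deg) = -0.9063
  joint[1] = (0.0000, 0.0000) + 8.2 * (0.4226, -0.9063) = (0.0000 + 3.4655, 0.0000 + -7.4317) = (3.4655, -7.4317)
link 1: phi[1] = -65 + 20 = -45 deg
  cos(-45 deg) = 0.7071, sin(-45 deg) = -0.7071
  joint[2] = (3.4655, -7.4317) + 9 * (0.7071, -0.7071) = (3.4655 + 6.3640, -7.4317 + -6.3640) = (9.8294, -13.7957)
link 2: phi[2] = -65 + 20 + -80 = -125 deg
  cos(-125 deg) = -0.5736, sin(-125 deg) = -0.8192
  joint[3] = (9.8294, -13.7957) + 4.1 * (-0.5736, -0.8192) = (9.8294 + -2.3517, -13.7957 + -3.3585) = (7.4778, -17.1542)
link 3: phi[3] = -65 + 20 + -80 + -70 = -195 deg
  cos(-195 deg) = -0.9659, sin(-195 deg) = 0.2588
  joint[4] = (7.4778, -17.1542) + 2.3 * (-0.9659, 0.2588) = (7.4778 + -2.2216, -17.1542 + 0.5953) = (5.2561, -16.5589)
End effector: (5.2561, -16.5589)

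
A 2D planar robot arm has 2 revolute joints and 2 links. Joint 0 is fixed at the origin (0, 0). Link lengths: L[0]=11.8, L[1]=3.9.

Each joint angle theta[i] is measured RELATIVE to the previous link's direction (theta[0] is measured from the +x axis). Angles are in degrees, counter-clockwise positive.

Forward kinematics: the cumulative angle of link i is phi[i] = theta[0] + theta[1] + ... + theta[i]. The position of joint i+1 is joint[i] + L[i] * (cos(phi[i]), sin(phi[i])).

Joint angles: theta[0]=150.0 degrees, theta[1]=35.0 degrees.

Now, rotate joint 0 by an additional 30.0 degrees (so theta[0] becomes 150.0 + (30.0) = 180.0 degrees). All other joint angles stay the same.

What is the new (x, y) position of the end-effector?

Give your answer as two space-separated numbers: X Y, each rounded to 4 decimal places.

joint[0] = (0.0000, 0.0000)  (base)
link 0: phi[0] = 180 = 180 deg
  cos(180 deg) = -1.0000, sin(180 deg) = 0.0000
  joint[1] = (0.0000, 0.0000) + 11.8 * (-1.0000, 0.0000) = (0.0000 + -11.8000, 0.0000 + 0.0000) = (-11.8000, 0.0000)
link 1: phi[1] = 180 + 35 = 215 deg
  cos(215 deg) = -0.8192, sin(215 deg) = -0.5736
  joint[2] = (-11.8000, 0.0000) + 3.9 * (-0.8192, -0.5736) = (-11.8000 + -3.1947, 0.0000 + -2.2369) = (-14.9947, -2.2369)
End effector: (-14.9947, -2.2369)

Answer: -14.9947 -2.2369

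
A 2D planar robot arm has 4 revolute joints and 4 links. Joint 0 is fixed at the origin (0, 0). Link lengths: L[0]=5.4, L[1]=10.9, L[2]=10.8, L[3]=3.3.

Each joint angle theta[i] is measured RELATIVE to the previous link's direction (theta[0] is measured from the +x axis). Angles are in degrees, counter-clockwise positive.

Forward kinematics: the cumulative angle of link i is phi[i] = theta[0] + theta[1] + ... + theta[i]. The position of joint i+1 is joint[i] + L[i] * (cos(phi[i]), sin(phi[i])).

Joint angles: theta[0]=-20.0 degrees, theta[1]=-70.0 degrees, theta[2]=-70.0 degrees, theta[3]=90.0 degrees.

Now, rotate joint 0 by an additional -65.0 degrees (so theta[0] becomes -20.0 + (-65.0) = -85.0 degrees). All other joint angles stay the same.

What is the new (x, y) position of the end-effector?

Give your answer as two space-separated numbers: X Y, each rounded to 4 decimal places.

Answer: -19.3783 -4.6827

Derivation:
joint[0] = (0.0000, 0.0000)  (base)
link 0: phi[0] = -85 = -85 deg
  cos(-85 deg) = 0.0872, sin(-85 deg) = -0.9962
  joint[1] = (0.0000, 0.0000) + 5.4 * (0.0872, -0.9962) = (0.0000 + 0.4706, 0.0000 + -5.3795) = (0.4706, -5.3795)
link 1: phi[1] = -85 + -70 = -155 deg
  cos(-155 deg) = -0.9063, sin(-155 deg) = -0.4226
  joint[2] = (0.4706, -5.3795) + 10.9 * (-0.9063, -0.4226) = (0.4706 + -9.8788, -5.3795 + -4.6065) = (-9.4081, -9.9860)
link 2: phi[2] = -85 + -70 + -70 = -225 deg
  cos(-225 deg) = -0.7071, sin(-225 deg) = 0.7071
  joint[3] = (-9.4081, -9.9860) + 10.8 * (-0.7071, 0.7071) = (-9.4081 + -7.6368, -9.9860 + 7.6368) = (-17.0449, -2.3492)
link 3: phi[3] = -85 + -70 + -70 + 90 = -135 deg
  cos(-135 deg) = -0.7071, sin(-135 deg) = -0.7071
  joint[4] = (-17.0449, -2.3492) + 3.3 * (-0.7071, -0.7071) = (-17.0449 + -2.3335, -2.3492 + -2.3335) = (-19.3783, -4.6827)
End effector: (-19.3783, -4.6827)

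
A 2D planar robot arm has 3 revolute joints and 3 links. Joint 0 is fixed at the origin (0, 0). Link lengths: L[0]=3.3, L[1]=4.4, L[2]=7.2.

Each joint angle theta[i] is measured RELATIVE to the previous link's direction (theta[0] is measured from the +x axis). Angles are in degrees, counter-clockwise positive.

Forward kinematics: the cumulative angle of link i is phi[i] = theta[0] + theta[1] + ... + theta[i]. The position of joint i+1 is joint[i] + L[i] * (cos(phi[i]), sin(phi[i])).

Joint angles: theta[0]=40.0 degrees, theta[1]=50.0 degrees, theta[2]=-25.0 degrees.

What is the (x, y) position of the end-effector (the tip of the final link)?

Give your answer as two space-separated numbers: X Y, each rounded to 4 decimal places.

joint[0] = (0.0000, 0.0000)  (base)
link 0: phi[0] = 40 = 40 deg
  cos(40 deg) = 0.7660, sin(40 deg) = 0.6428
  joint[1] = (0.0000, 0.0000) + 3.3 * (0.7660, 0.6428) = (0.0000 + 2.5279, 0.0000 + 2.1212) = (2.5279, 2.1212)
link 1: phi[1] = 40 + 50 = 90 deg
  cos(90 deg) = 0.0000, sin(90 deg) = 1.0000
  joint[2] = (2.5279, 2.1212) + 4.4 * (0.0000, 1.0000) = (2.5279 + 0.0000, 2.1212 + 4.4000) = (2.5279, 6.5212)
link 2: phi[2] = 40 + 50 + -25 = 65 deg
  cos(65 deg) = 0.4226, sin(65 deg) = 0.9063
  joint[3] = (2.5279, 6.5212) + 7.2 * (0.4226, 0.9063) = (2.5279 + 3.0429, 6.5212 + 6.5254) = (5.5708, 13.0466)
End effector: (5.5708, 13.0466)

Answer: 5.5708 13.0466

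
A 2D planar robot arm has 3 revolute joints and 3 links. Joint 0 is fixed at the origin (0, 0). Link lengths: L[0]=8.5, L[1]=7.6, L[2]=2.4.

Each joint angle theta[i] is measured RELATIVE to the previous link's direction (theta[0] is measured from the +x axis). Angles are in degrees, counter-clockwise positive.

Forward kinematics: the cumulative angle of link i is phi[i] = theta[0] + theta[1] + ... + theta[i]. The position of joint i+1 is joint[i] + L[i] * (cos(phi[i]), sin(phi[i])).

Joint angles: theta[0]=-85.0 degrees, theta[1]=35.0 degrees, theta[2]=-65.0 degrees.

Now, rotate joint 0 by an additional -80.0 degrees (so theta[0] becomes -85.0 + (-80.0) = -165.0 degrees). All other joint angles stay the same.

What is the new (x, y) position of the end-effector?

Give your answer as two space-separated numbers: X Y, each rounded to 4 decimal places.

Answer: -15.4138 -7.4007

Derivation:
joint[0] = (0.0000, 0.0000)  (base)
link 0: phi[0] = -165 = -165 deg
  cos(-165 deg) = -0.9659, sin(-165 deg) = -0.2588
  joint[1] = (0.0000, 0.0000) + 8.5 * (-0.9659, -0.2588) = (0.0000 + -8.2104, 0.0000 + -2.2000) = (-8.2104, -2.2000)
link 1: phi[1] = -165 + 35 = -130 deg
  cos(-130 deg) = -0.6428, sin(-130 deg) = -0.7660
  joint[2] = (-8.2104, -2.2000) + 7.6 * (-0.6428, -0.7660) = (-8.2104 + -4.8852, -2.2000 + -5.8219) = (-13.0956, -8.0219)
link 2: phi[2] = -165 + 35 + -65 = -195 deg
  cos(-195 deg) = -0.9659, sin(-195 deg) = 0.2588
  joint[3] = (-13.0956, -8.0219) + 2.4 * (-0.9659, 0.2588) = (-13.0956 + -2.3182, -8.0219 + 0.6212) = (-15.4138, -7.4007)
End effector: (-15.4138, -7.4007)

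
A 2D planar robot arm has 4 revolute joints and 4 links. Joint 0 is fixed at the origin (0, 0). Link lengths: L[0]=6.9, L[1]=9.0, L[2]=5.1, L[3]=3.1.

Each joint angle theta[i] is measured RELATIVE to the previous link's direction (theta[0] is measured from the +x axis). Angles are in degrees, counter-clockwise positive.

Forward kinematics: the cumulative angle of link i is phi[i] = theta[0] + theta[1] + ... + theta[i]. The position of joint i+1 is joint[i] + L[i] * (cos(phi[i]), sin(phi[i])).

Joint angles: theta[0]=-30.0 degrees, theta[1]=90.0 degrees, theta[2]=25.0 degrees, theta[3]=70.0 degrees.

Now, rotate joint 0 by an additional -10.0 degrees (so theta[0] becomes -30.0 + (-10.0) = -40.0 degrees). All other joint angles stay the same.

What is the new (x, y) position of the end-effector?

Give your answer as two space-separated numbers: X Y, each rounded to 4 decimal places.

joint[0] = (0.0000, 0.0000)  (base)
link 0: phi[0] = -40 = -40 deg
  cos(-40 deg) = 0.7660, sin(-40 deg) = -0.6428
  joint[1] = (0.0000, 0.0000) + 6.9 * (0.7660, -0.6428) = (0.0000 + 5.2857, 0.0000 + -4.4352) = (5.2857, -4.4352)
link 1: phi[1] = -40 + 90 = 50 deg
  cos(50 deg) = 0.6428, sin(50 deg) = 0.7660
  joint[2] = (5.2857, -4.4352) + 9 * (0.6428, 0.7660) = (5.2857 + 5.7851, -4.4352 + 6.8944) = (11.0708, 2.4592)
link 2: phi[2] = -40 + 90 + 25 = 75 deg
  cos(75 deg) = 0.2588, sin(75 deg) = 0.9659
  joint[3] = (11.0708, 2.4592) + 5.1 * (0.2588, 0.9659) = (11.0708 + 1.3200, 2.4592 + 4.9262) = (12.3908, 7.3854)
link 3: phi[3] = -40 + 90 + 25 + 70 = 145 deg
  cos(145 deg) = -0.8192, sin(145 deg) = 0.5736
  joint[4] = (12.3908, 7.3854) + 3.1 * (-0.8192, 0.5736) = (12.3908 + -2.5394, 7.3854 + 1.7781) = (9.8514, 9.1635)
End effector: (9.8514, 9.1635)

Answer: 9.8514 9.1635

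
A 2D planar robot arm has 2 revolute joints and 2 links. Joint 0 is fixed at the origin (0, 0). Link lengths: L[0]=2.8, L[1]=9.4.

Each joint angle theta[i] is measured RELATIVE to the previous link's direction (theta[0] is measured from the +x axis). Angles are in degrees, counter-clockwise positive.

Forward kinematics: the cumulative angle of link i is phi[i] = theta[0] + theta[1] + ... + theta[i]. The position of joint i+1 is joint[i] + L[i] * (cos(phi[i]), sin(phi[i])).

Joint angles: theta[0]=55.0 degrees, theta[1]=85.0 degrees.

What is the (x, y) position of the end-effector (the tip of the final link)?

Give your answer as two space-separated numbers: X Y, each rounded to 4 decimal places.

Answer: -5.5948 8.3358

Derivation:
joint[0] = (0.0000, 0.0000)  (base)
link 0: phi[0] = 55 = 55 deg
  cos(55 deg) = 0.5736, sin(55 deg) = 0.8192
  joint[1] = (0.0000, 0.0000) + 2.8 * (0.5736, 0.8192) = (0.0000 + 1.6060, 0.0000 + 2.2936) = (1.6060, 2.2936)
link 1: phi[1] = 55 + 85 = 140 deg
  cos(140 deg) = -0.7660, sin(140 deg) = 0.6428
  joint[2] = (1.6060, 2.2936) + 9.4 * (-0.7660, 0.6428) = (1.6060 + -7.2008, 2.2936 + 6.0422) = (-5.5948, 8.3358)
End effector: (-5.5948, 8.3358)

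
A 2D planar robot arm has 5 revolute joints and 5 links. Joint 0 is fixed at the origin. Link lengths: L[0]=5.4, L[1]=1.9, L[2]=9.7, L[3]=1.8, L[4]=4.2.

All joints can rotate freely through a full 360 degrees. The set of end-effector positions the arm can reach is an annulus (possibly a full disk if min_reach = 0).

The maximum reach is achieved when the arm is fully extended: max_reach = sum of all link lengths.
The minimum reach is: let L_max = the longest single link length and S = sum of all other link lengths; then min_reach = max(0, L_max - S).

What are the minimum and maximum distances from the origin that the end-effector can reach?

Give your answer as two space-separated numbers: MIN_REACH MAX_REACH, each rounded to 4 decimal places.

Answer: 0.0000 23.0000

Derivation:
Link lengths: [5.4, 1.9, 9.7, 1.8, 4.2]
max_reach = 5.4 + 1.9 + 9.7 + 1.8 + 4.2 = 23
L_max = max([5.4, 1.9, 9.7, 1.8, 4.2]) = 9.7
S (sum of others) = 23 - 9.7 = 13.3
min_reach = max(0, 9.7 - 13.3) = max(0, -3.6) = 0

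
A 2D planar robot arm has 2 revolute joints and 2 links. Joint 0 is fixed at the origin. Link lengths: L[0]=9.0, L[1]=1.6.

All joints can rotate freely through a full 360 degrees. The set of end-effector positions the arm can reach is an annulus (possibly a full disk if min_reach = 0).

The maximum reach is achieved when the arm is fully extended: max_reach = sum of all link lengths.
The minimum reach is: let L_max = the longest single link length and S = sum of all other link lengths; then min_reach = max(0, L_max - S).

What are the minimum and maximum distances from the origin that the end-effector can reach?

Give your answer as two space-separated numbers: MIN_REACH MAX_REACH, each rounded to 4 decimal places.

Answer: 7.4000 10.6000

Derivation:
Link lengths: [9.0, 1.6]
max_reach = 9 + 1.6 = 10.6
L_max = max([9.0, 1.6]) = 9
S (sum of others) = 10.6 - 9 = 1.6
min_reach = max(0, 9 - 1.6) = max(0, 7.4) = 7.4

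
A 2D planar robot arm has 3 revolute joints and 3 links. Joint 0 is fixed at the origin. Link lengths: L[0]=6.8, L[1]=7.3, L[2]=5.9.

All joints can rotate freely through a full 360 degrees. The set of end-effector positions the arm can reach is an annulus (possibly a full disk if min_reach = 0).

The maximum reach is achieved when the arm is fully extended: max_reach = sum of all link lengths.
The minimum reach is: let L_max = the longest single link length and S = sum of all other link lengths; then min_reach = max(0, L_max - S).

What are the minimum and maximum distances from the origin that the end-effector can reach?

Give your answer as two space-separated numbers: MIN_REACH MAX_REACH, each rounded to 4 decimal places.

Link lengths: [6.8, 7.3, 5.9]
max_reach = 6.8 + 7.3 + 5.9 = 20
L_max = max([6.8, 7.3, 5.9]) = 7.3
S (sum of others) = 20 - 7.3 = 12.7
min_reach = max(0, 7.3 - 12.7) = max(0, -5.4) = 0

Answer: 0.0000 20.0000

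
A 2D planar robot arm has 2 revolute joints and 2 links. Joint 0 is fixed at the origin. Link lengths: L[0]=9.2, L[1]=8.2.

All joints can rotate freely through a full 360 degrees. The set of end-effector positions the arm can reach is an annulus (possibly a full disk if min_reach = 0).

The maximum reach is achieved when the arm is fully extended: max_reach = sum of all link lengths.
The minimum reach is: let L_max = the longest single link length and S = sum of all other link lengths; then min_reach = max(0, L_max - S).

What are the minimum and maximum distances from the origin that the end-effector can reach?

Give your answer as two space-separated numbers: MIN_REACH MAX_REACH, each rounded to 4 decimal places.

Link lengths: [9.2, 8.2]
max_reach = 9.2 + 8.2 = 17.4
L_max = max([9.2, 8.2]) = 9.2
S (sum of others) = 17.4 - 9.2 = 8.2
min_reach = max(0, 9.2 - 8.2) = max(0, 1) = 1

Answer: 1.0000 17.4000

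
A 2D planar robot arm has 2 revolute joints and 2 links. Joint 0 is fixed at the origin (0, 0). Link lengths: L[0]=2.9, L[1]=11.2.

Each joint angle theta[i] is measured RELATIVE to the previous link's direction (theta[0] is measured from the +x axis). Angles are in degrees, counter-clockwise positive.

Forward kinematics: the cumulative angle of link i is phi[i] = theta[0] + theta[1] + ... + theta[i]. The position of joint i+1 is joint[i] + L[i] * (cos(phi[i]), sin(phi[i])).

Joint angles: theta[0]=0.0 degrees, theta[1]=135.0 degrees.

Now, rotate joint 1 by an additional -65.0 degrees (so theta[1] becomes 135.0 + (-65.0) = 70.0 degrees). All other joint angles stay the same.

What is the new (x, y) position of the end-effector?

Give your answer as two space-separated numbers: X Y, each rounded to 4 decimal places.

joint[0] = (0.0000, 0.0000)  (base)
link 0: phi[0] = 0 = 0 deg
  cos(0 deg) = 1.0000, sin(0 deg) = 0.0000
  joint[1] = (0.0000, 0.0000) + 2.9 * (1.0000, 0.0000) = (0.0000 + 2.9000, 0.0000 + 0.0000) = (2.9000, 0.0000)
link 1: phi[1] = 0 + 70 = 70 deg
  cos(70 deg) = 0.3420, sin(70 deg) = 0.9397
  joint[2] = (2.9000, 0.0000) + 11.2 * (0.3420, 0.9397) = (2.9000 + 3.8306, 0.0000 + 10.5246) = (6.7306, 10.5246)
End effector: (6.7306, 10.5246)

Answer: 6.7306 10.5246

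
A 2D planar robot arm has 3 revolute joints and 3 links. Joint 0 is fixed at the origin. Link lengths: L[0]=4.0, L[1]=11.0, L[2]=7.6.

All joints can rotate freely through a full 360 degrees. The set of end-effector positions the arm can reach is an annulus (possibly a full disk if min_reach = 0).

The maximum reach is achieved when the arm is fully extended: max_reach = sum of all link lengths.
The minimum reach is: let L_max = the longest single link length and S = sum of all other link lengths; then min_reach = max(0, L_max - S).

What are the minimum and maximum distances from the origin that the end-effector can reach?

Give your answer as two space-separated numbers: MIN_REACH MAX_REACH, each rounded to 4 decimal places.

Answer: 0.0000 22.6000

Derivation:
Link lengths: [4.0, 11.0, 7.6]
max_reach = 4 + 11 + 7.6 = 22.6
L_max = max([4.0, 11.0, 7.6]) = 11
S (sum of others) = 22.6 - 11 = 11.6
min_reach = max(0, 11 - 11.6) = max(0, -0.6) = 0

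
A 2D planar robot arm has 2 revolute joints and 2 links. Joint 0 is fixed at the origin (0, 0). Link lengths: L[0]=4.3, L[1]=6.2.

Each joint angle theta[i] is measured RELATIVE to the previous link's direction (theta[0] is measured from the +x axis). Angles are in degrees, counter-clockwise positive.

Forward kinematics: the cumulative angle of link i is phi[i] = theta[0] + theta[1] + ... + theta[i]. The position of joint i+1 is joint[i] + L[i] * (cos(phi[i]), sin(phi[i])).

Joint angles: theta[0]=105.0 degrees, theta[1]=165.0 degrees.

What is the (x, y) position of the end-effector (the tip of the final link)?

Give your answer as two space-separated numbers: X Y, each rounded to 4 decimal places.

Answer: -1.1129 -2.0465

Derivation:
joint[0] = (0.0000, 0.0000)  (base)
link 0: phi[0] = 105 = 105 deg
  cos(105 deg) = -0.2588, sin(105 deg) = 0.9659
  joint[1] = (0.0000, 0.0000) + 4.3 * (-0.2588, 0.9659) = (0.0000 + -1.1129, 0.0000 + 4.1535) = (-1.1129, 4.1535)
link 1: phi[1] = 105 + 165 = 270 deg
  cos(270 deg) = -0.0000, sin(270 deg) = -1.0000
  joint[2] = (-1.1129, 4.1535) + 6.2 * (-0.0000, -1.0000) = (-1.1129 + -0.0000, 4.1535 + -6.2000) = (-1.1129, -2.0465)
End effector: (-1.1129, -2.0465)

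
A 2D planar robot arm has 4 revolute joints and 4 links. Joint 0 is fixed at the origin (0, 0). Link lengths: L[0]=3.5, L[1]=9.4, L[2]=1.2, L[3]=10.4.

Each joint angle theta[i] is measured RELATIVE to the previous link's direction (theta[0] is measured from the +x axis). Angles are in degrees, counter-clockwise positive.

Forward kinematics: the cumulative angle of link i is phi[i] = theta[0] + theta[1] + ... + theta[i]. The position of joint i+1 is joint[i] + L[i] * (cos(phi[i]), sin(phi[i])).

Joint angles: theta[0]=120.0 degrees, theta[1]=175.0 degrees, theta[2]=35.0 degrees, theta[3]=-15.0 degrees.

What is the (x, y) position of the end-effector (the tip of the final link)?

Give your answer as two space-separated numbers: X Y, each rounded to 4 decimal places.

Answer: 10.6158 -13.4421

Derivation:
joint[0] = (0.0000, 0.0000)  (base)
link 0: phi[0] = 120 = 120 deg
  cos(120 deg) = -0.5000, sin(120 deg) = 0.8660
  joint[1] = (0.0000, 0.0000) + 3.5 * (-0.5000, 0.8660) = (0.0000 + -1.7500, 0.0000 + 3.0311) = (-1.7500, 3.0311)
link 1: phi[1] = 120 + 175 = 295 deg
  cos(295 deg) = 0.4226, sin(295 deg) = -0.9063
  joint[2] = (-1.7500, 3.0311) + 9.4 * (0.4226, -0.9063) = (-1.7500 + 3.9726, 3.0311 + -8.5193) = (2.2226, -5.4882)
link 2: phi[2] = 120 + 175 + 35 = 330 deg
  cos(330 deg) = 0.8660, sin(330 deg) = -0.5000
  joint[3] = (2.2226, -5.4882) + 1.2 * (0.8660, -0.5000) = (2.2226 + 1.0392, -5.4882 + -0.6000) = (3.2618, -6.0882)
link 3: phi[3] = 120 + 175 + 35 + -15 = 315 deg
  cos(315 deg) = 0.7071, sin(315 deg) = -0.7071
  joint[4] = (3.2618, -6.0882) + 10.4 * (0.7071, -0.7071) = (3.2618 + 7.3539, -6.0882 + -7.3539) = (10.6158, -13.4421)
End effector: (10.6158, -13.4421)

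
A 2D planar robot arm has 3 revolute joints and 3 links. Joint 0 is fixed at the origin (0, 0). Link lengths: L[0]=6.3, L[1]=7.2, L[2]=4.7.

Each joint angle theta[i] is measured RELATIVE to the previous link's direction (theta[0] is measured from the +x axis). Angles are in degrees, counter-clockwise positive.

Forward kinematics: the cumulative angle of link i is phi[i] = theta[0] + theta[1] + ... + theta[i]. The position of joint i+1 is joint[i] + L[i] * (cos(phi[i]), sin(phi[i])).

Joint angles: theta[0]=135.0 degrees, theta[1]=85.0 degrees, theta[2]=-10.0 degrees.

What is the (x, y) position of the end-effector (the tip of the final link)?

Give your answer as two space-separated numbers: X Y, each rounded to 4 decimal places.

joint[0] = (0.0000, 0.0000)  (base)
link 0: phi[0] = 135 = 135 deg
  cos(135 deg) = -0.7071, sin(135 deg) = 0.7071
  joint[1] = (0.0000, 0.0000) + 6.3 * (-0.7071, 0.7071) = (0.0000 + -4.4548, 0.0000 + 4.4548) = (-4.4548, 4.4548)
link 1: phi[1] = 135 + 85 = 220 deg
  cos(220 deg) = -0.7660, sin(220 deg) = -0.6428
  joint[2] = (-4.4548, 4.4548) + 7.2 * (-0.7660, -0.6428) = (-4.4548 + -5.5155, 4.4548 + -4.6281) = (-9.9703, -0.1733)
link 2: phi[2] = 135 + 85 + -10 = 210 deg
  cos(210 deg) = -0.8660, sin(210 deg) = -0.5000
  joint[3] = (-9.9703, -0.1733) + 4.7 * (-0.8660, -0.5000) = (-9.9703 + -4.0703, -0.1733 + -2.3500) = (-14.0406, -2.5233)
End effector: (-14.0406, -2.5233)

Answer: -14.0406 -2.5233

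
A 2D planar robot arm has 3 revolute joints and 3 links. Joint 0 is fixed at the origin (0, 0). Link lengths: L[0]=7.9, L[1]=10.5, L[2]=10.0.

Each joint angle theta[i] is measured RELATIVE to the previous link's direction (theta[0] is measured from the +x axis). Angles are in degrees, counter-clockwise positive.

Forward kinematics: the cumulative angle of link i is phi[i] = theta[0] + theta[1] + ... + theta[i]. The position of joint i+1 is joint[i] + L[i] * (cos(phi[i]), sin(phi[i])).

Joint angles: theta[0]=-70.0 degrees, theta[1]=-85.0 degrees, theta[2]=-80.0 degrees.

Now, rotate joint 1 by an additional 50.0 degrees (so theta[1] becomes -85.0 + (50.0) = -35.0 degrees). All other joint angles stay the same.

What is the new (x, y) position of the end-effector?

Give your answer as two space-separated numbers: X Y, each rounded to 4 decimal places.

joint[0] = (0.0000, 0.0000)  (base)
link 0: phi[0] = -70 = -70 deg
  cos(-70 deg) = 0.3420, sin(-70 deg) = -0.9397
  joint[1] = (0.0000, 0.0000) + 7.9 * (0.3420, -0.9397) = (0.0000 + 2.7020, 0.0000 + -7.4236) = (2.7020, -7.4236)
link 1: phi[1] = -70 + -35 = -105 deg
  cos(-105 deg) = -0.2588, sin(-105 deg) = -0.9659
  joint[2] = (2.7020, -7.4236) + 10.5 * (-0.2588, -0.9659) = (2.7020 + -2.7176, -7.4236 + -10.1422) = (-0.0156, -17.5658)
link 2: phi[2] = -70 + -35 + -80 = -185 deg
  cos(-185 deg) = -0.9962, sin(-185 deg) = 0.0872
  joint[3] = (-0.0156, -17.5658) + 10 * (-0.9962, 0.0872) = (-0.0156 + -9.9619, -17.5658 + 0.8716) = (-9.9776, -16.6942)
End effector: (-9.9776, -16.6942)

Answer: -9.9776 -16.6942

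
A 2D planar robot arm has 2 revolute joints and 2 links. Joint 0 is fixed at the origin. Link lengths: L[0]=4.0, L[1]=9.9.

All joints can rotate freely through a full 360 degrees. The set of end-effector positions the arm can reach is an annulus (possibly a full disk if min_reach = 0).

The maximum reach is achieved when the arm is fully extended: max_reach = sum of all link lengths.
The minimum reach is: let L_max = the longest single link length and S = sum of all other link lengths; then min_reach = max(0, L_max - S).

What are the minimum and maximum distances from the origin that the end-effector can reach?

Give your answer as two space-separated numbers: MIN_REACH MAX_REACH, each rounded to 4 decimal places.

Answer: 5.9000 13.9000

Derivation:
Link lengths: [4.0, 9.9]
max_reach = 4 + 9.9 = 13.9
L_max = max([4.0, 9.9]) = 9.9
S (sum of others) = 13.9 - 9.9 = 4
min_reach = max(0, 9.9 - 4) = max(0, 5.9) = 5.9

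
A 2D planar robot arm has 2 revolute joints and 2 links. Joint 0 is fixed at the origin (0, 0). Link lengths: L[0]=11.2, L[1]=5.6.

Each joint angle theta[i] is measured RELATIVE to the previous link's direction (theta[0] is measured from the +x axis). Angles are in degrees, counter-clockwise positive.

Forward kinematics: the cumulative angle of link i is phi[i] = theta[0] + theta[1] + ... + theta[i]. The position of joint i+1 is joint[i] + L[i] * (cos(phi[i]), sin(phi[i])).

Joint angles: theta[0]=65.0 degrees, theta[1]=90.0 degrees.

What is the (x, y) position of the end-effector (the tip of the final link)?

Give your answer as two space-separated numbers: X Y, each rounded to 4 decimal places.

joint[0] = (0.0000, 0.0000)  (base)
link 0: phi[0] = 65 = 65 deg
  cos(65 deg) = 0.4226, sin(65 deg) = 0.9063
  joint[1] = (0.0000, 0.0000) + 11.2 * (0.4226, 0.9063) = (0.0000 + 4.7333, 0.0000 + 10.1506) = (4.7333, 10.1506)
link 1: phi[1] = 65 + 90 = 155 deg
  cos(155 deg) = -0.9063, sin(155 deg) = 0.4226
  joint[2] = (4.7333, 10.1506) + 5.6 * (-0.9063, 0.4226) = (4.7333 + -5.0753, 10.1506 + 2.3667) = (-0.3420, 12.5173)
End effector: (-0.3420, 12.5173)

Answer: -0.3420 12.5173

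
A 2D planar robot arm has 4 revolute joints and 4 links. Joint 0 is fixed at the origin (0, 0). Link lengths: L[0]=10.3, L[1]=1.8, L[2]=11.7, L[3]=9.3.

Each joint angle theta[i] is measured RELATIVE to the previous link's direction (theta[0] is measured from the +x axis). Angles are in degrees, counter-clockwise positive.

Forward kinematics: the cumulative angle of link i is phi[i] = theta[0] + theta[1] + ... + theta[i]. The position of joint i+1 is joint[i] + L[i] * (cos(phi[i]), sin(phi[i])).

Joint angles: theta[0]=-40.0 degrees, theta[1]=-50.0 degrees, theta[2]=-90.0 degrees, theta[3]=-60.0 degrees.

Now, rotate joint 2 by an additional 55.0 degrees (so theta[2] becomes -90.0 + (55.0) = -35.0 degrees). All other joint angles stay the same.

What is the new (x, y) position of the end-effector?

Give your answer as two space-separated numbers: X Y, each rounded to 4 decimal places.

Answer: -8.0852 -17.1942

Derivation:
joint[0] = (0.0000, 0.0000)  (base)
link 0: phi[0] = -40 = -40 deg
  cos(-40 deg) = 0.7660, sin(-40 deg) = -0.6428
  joint[1] = (0.0000, 0.0000) + 10.3 * (0.7660, -0.6428) = (0.0000 + 7.8903, 0.0000 + -6.6207) = (7.8903, -6.6207)
link 1: phi[1] = -40 + -50 = -90 deg
  cos(-90 deg) = 0.0000, sin(-90 deg) = -1.0000
  joint[2] = (7.8903, -6.6207) + 1.8 * (0.0000, -1.0000) = (7.8903 + 0.0000, -6.6207 + -1.8000) = (7.8903, -8.4207)
link 2: phi[2] = -40 + -50 + -35 = -125 deg
  cos(-125 deg) = -0.5736, sin(-125 deg) = -0.8192
  joint[3] = (7.8903, -8.4207) + 11.7 * (-0.5736, -0.8192) = (7.8903 + -6.7108, -8.4207 + -9.5841) = (1.1794, -18.0048)
link 3: phi[3] = -40 + -50 + -35 + -60 = -185 deg
  cos(-185 deg) = -0.9962, sin(-185 deg) = 0.0872
  joint[4] = (1.1794, -18.0048) + 9.3 * (-0.9962, 0.0872) = (1.1794 + -9.2646, -18.0048 + 0.8105) = (-8.0852, -17.1942)
End effector: (-8.0852, -17.1942)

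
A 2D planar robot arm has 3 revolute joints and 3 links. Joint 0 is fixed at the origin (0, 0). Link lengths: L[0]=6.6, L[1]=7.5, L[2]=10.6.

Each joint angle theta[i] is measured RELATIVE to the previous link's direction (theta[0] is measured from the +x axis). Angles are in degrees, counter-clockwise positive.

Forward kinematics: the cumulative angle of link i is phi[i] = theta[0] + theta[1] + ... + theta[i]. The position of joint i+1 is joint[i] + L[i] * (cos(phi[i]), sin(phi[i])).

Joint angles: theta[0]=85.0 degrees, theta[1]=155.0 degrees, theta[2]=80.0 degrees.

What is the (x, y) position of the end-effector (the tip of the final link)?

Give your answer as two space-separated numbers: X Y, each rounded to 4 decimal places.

joint[0] = (0.0000, 0.0000)  (base)
link 0: phi[0] = 85 = 85 deg
  cos(85 deg) = 0.0872, sin(85 deg) = 0.9962
  joint[1] = (0.0000, 0.0000) + 6.6 * (0.0872, 0.9962) = (0.0000 + 0.5752, 0.0000 + 6.5749) = (0.5752, 6.5749)
link 1: phi[1] = 85 + 155 = 240 deg
  cos(240 deg) = -0.5000, sin(240 deg) = -0.8660
  joint[2] = (0.5752, 6.5749) + 7.5 * (-0.5000, -0.8660) = (0.5752 + -3.7500, 6.5749 + -6.4952) = (-3.1748, 0.0797)
link 2: phi[2] = 85 + 155 + 80 = 320 deg
  cos(320 deg) = 0.7660, sin(320 deg) = -0.6428
  joint[3] = (-3.1748, 0.0797) + 10.6 * (0.7660, -0.6428) = (-3.1748 + 8.1201, 0.0797 + -6.8135) = (4.9453, -6.7339)
End effector: (4.9453, -6.7339)

Answer: 4.9453 -6.7339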